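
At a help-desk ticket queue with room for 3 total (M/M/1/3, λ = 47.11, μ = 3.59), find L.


ρ = 47.11/3.59 = 13.1226
L = ρ[1 − (K+1)ρ^K + Kρ^(K+1)] / [(1−ρ)(1−ρ^(K+1))]
Numerator: 13.1226·(1 − 4·2259.726960 + 3·29653.408654) = 1048785.628628
Denominator: (-12.1226)·(-29652.408654) = 359463.182344
L = 1048785.628628/359463.182344 = 2.9176

Final: 2.9176


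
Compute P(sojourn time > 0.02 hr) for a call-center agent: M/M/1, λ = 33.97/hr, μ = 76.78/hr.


W ~ Exponential(μ−λ) for M/M/1.
μ − λ = 76.78 − 33.97 = 42.8100
P(W > t) = e^{−(μ−λ)t} = e^{−0.8562} = 0.424773

Final: 0.424773


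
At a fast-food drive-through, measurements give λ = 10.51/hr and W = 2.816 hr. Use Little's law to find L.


L = λW = 10.51·2.816 = 29.5962

Final: 29.5962


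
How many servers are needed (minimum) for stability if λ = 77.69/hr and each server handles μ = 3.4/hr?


Stability requires cμ > λ ⇔ c > λ/μ.
λ/μ = 77.69/3.4 = 22.8500
Minimum integer c = ⌊22.8500⌋ + 1 = 23
Check: 23·3.4 = 78.20 > 77.69, while 22·3.4 = 74.80 ≤ 77.69

Final: 23 servers


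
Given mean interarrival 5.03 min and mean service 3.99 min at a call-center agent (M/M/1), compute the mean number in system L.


λ = 60/5.03 = 11.9284 /hr
μ = 60/3.99 = 15.0376 /hr
ρ = λ/μ = 11.9284/15.0376 = 0.7932
L = ρ/(1−ρ) = 0.7932/0.2068 = 3.8365

Final: 3.8365


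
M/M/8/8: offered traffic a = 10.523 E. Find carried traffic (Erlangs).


B(8,10.523) = 0.362144 (Erlang-B)
Carried load = a(1 − B) = 10.523·(1 − 0.362144) = 10.523·0.637856 = 6.7122 E

Final: 6.7122 Erlangs


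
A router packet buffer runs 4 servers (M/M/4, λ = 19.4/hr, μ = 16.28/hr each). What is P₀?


a = λ/μ = 19.4/16.28 = 1.1916; ρ = a/c = 0.2979
Σ_{k=0}^{3} a^k/k! (terms k=0..3) = 1.00000 + 1.19165 + 0.71001 + 0.28203 = 3.18368
Tail: a^4/(4!(1−ρ)) = 2.01646/(24·0.7021) = 0.11967
P₀ = 1/(3.18368 + 0.11967) = 1/3.30335 = 0.302723

Final: 0.302723


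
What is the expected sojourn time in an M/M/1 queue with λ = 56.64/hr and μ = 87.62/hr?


W = 1/(μ−λ) = 1/(87.62 − 56.64) = 1/30.98 = 0.03228 hr

Final: 0.03228 hr


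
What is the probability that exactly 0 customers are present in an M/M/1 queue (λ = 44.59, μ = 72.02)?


ρ = 44.59/72.02 = 0.6191
P_n = (1−ρ)·ρ^n = (1 − 0.6191)·0.6191^0 = 0.3809·1.000000 = 0.380866

Final: 0.380866


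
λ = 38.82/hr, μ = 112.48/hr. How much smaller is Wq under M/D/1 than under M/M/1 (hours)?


ρ = 38.82/112.48 = 0.3451
Wq(M/M/1) = ρ/(μ−λ) = 0.3451/73.66 = 0.004685 hr
Wq(M/D/1) = ρ/(2(μ−λ)) = 0.002343 hr
Savings = 0.004685 − 0.002343 = 0.002343 hr

Final: 0.002343 hr


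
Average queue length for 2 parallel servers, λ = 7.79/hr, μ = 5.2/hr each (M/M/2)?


a = λ/μ = 1.4981; ρ = a/2 = 0.7490
P₀ = 0.143485
Lq = P₀·a^c·ρ / (c!·(1−ρ)²) = 0.143485·2.24423·0.7490/(2·0.06298)
= 1.91485

Final: 1.91485


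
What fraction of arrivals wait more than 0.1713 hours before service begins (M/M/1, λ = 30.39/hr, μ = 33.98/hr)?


ρ = 30.39/33.98 = 0.8943
P(Wq > t) = ρ·e^{−(μ−λ)t} = 0.8943·e^{−0.6150}
= 0.8943·0.540659 = 0.483538

Final: 0.483538


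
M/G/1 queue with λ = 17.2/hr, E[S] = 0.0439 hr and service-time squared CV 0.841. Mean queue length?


ρ = λ·E[S] = 17.2·0.0439 = 0.7551
Lq = ρ²(1+C_s²)/(2(1−ρ)) = 0.5701·(1+0.841)/(2·0.2449)
= 0.5701·1.8410/0.4898 = 2.14282

Final: 2.14282


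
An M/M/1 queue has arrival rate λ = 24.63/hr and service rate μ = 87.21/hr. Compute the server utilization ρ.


ρ = λ/μ = 24.63/87.21 = 0.2824

Final: 0.2824


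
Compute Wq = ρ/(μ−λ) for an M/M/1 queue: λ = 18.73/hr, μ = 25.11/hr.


ρ = 18.73/25.11 = 0.7459
Wq = ρ/(μ−λ) = 0.7459/(25.11 − 18.73) = 0.7459/6.38 = 0.1169 hr

Final: 0.1169 hr


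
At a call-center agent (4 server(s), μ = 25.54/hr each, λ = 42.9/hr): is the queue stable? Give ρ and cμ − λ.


Total capacity cμ = 4·25.54 = 102.16/hr
ρ = λ/(cμ) = 42.9/102.16 = 0.4199
Stable ⇔ ρ < 1: YES
Spare capacity = cμ − λ = 102.16 − 42.9 = 59.26/hr

Final: ρ = 0.4199; stable; margin = 59.26/hr


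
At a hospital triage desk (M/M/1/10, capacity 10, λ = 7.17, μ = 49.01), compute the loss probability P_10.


ρ = λ/μ = 7.17/49.01 = 0.1463
P_K = (1−ρ)ρ^K/(1−ρ^(K+1)) = (0.8537·0.000000004491)/(1 − 6.570e-10)
= 0.000000003834/1.000000 = 0.000000003834

Final: 0.000000003834


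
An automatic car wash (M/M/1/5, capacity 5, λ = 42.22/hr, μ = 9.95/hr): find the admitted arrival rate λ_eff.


ρ = 4.2432; P_K = (1−ρ)ρ^5/(1−ρ^6) = 0.764461
λ_eff = λ(1 − P_K) = 42.22·(1 − 0.764461) = 42.22·0.235539 = 9.9445 /hr

Final: 9.9445 /hr


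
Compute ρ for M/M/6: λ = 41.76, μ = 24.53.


ρ = λ/(cμ) = 41.76/(6·24.53) = 41.76/147.18 = 0.2837

Final: 0.2837


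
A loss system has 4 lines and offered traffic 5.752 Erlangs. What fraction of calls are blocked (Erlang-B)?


B(c,a) = (a^c/c!) / Σ_{k=0}^{c} a^k/k!
a^4/4! = 45.610441
Σ terms (k=0..4): 1.00000 + 5.75200 + 16.54275 + 31.71797 + 45.61044 = 100.623162
B = 45.610441/100.623162 = 0.453280

Final: 0.453280


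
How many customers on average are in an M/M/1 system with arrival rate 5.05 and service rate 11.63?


ρ = λ/μ = 5.05/11.63 = 0.4342
L = ρ/(1−ρ) = 0.4342/(1 − 0.4342) = 0.4342/0.5658 = 0.7675

Final: 0.7675


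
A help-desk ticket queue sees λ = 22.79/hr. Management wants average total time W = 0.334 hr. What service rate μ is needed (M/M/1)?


W = 1/(μ−λ) ⇒ μ − λ = 1/W = 1/0.334 = 2.9940
μ = λ + 1/W = 22.79 + 2.9940 = 25.7840 per hr

Final: 25.7840 /hr


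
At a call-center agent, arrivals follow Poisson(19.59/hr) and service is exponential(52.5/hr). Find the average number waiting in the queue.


ρ = 19.59/52.5 = 0.3731
Lq = ρ²/(1−ρ) = 0.1392/0.6269 = 0.2221

Final: 0.2221


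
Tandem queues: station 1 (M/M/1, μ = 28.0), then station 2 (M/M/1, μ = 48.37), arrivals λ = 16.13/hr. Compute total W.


Each node sees arrival rate λ = 16.13/hr (tandem ⇒ throughput preserved).
W₁ = 1/(μ₁−λ) = 1/(28.0−16.13) = 0.08425 hr
W₂ = 1/(μ₂−λ) = 1/(48.37−16.13) = 0.03102 hr
W_total = W₁ + W₂ = 0.08425 + 0.03102 = 0.11526 hr

Final: 0.11526 hr


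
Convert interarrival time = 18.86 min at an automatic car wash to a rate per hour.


λ = 1/(interarrival time) in consistent units.
1 hour = 60 min, so λ = 60/18.86 = 3.1813 per hour

Final: 3.1813 /hr


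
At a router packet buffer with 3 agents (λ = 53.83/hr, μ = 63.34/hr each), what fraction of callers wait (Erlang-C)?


a = λ/μ = 0.8499; ρ = a/3 = 0.2833
P₀ = 0.424858 (from M/M/c formula)
C(c,a) = [a^c/(c!(1−ρ))]·P₀ = [0.61382/(6·0.7167)]·0.424858
= 0.14274·0.424858 = 0.060644

Final: 0.060644


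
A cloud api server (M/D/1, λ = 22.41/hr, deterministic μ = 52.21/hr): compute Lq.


ρ = 22.41/52.21 = 0.4292
M/D/1: Lq = ρ²/(2(1−ρ)) = 0.1842/(2·0.5708) = 0.16139

Final: 0.16139


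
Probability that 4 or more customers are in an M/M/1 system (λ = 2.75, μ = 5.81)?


ρ = 2.75/5.81 = 0.4733
P(N ≥ n) = ρ^n = 0.4733^4 = 0.050191

Final: 0.050191


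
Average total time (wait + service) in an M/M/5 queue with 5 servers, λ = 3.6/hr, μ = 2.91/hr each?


a = 1.2371; ρ = 0.2474; P₀ = 0.290059
Lq = P₀·a^c·ρ/(c!(1−ρ)²) = 0.003060
Wq = Lq/λ = 0.003060/3.6 = 0.0008499 hr
W = Wq + 1/μ = 0.0008499 + 0.34364 = 0.34449 hr

Final: 0.34449 hr


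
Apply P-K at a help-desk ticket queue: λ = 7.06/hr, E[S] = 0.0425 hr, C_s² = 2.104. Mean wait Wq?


ρ = λ·E[S] = 7.06·0.0425 = 0.3000
E[S²] = E[S]²(1+C_s²) = 0.0425²·(1+2.104) = 0.005607
Wq = λ·E[S²]/(2(1−ρ)) = 7.06·0.005607/(2·0.7000) = 0.02828 hr

Final: 0.02828 hr


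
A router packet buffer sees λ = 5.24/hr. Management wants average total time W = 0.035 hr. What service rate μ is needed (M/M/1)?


W = 1/(μ−λ) ⇒ μ − λ = 1/W = 1/0.035 = 28.5714
μ = λ + 1/W = 5.24 + 28.5714 = 33.8114 per hr

Final: 33.8114 /hr


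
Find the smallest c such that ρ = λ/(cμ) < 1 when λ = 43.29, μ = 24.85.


Stability requires cμ > λ ⇔ c > λ/μ.
λ/μ = 43.29/24.85 = 1.7421
Minimum integer c = ⌊1.7421⌋ + 1 = 2
Check: 2·24.85 = 49.70 > 43.29, while 1·24.85 = 24.85 ≤ 43.29

Final: 2 servers


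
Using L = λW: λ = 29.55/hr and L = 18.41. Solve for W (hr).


W = L/λ = 18.41/29.55 = 0.6230 hr

Final: 0.6230 hr


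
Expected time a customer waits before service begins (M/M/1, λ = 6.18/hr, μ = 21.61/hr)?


ρ = 6.18/21.61 = 0.2860
Wq = ρ/(μ−λ) = 0.2860/(21.61 − 6.18) = 0.2860/15.43 = 0.01853 hr

Final: 0.01853 hr


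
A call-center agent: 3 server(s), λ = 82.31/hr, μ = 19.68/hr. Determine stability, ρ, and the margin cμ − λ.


Total capacity cμ = 3·19.68 = 59.04/hr
ρ = λ/(cμ) = 82.31/59.04 = 1.3941
Stable ⇔ ρ < 1: NO
Spare capacity = cμ − λ = 59.04 − 82.31 = -23.27/hr

Final: ρ = 1.3941; unstable; margin = -23.27/hr


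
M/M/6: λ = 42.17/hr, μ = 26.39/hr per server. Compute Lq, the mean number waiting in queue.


a = λ/μ = 1.5980; ρ = a/6 = 0.2663
P₀ = 0.202235
Lq = P₀·a^c·ρ / (c!·(1−ρ)²) = 0.202235·16.64889·0.2663/(720·0.53828)
= 0.002314

Final: 0.002314


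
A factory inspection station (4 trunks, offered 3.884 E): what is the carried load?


B(4,3.884) = 0.299365 (Erlang-B)
Carried load = a(1 − B) = 3.884·(1 − 0.299365) = 3.884·0.700635 = 2.7213 E

Final: 2.7213 Erlangs


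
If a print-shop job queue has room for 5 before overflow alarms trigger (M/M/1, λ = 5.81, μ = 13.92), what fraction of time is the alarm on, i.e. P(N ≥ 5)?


ρ = 5.81/13.92 = 0.4174
P(N ≥ n) = ρ^n = 0.4174^5 = 0.012667

Final: 0.012667


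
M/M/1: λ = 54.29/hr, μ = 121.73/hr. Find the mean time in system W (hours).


W = 1/(μ−λ) = 1/(121.73 − 54.29) = 1/67.44 = 0.01483 hr

Final: 0.01483 hr


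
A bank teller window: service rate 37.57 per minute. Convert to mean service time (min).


Mean service time = 1/μ = 1/37.57 minute = 0.02662 minute
In minutes: 0.02662 × 1 = 0.02662 min

Final: 0.02662 min


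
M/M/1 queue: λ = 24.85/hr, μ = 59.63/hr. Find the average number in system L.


ρ = λ/μ = 24.85/59.63 = 0.4167
L = ρ/(1−ρ) = 0.4167/(1 − 0.4167) = 0.4167/0.5833 = 0.7145

Final: 0.7145


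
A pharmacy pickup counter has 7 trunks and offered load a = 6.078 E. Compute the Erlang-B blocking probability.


B(c,a) = (a^c/c!) / Σ_{k=0}^{c} a^k/k!
a^7/7! = 60.798706
Σ terms (k=0..7): 1.00000 + 6.07800 + 18.47104 + 37.42233 + 56.86323 + 69.12294 + 70.02154 + 60.79871 = 319.777799
B = 60.798706/319.777799 = 0.190128

Final: 0.190128


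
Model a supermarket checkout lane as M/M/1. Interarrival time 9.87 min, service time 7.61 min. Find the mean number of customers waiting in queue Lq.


λ = 60/9.87 = 6.0790 /hr
μ = 60/7.61 = 7.8844 /hr
ρ = λ/μ = 6.0790/7.8844 = 0.7710
Lq = ρ²/(1−ρ) = 0.5945/0.2290 = 2.5962

Final: 2.5962


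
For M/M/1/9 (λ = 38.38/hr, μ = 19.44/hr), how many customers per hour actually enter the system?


ρ = 1.9743; P_K = (1−ρ)ρ^9/(1−ρ^10) = 0.494035
λ_eff = λ(1 − P_K) = 38.38·(1 − 0.494035) = 38.38·0.505965 = 19.4189 /hr

Final: 19.4189 /hr


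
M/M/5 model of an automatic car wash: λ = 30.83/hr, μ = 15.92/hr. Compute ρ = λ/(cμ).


ρ = λ/(cμ) = 30.83/(5·15.92) = 30.83/79.60 = 0.3873

Final: 0.3873


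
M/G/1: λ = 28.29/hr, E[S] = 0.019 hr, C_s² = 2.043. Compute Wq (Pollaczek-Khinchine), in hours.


ρ = λ·E[S] = 28.29·0.019 = 0.5375
E[S²] = E[S]²(1+C_s²) = 0.019²·(1+2.043) = 0.001099
Wq = λ·E[S²]/(2(1−ρ)) = 28.29·0.001099/(2·0.4625) = 0.03360 hr

Final: 0.03360 hr


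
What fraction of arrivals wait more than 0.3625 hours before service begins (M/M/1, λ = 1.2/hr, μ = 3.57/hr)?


ρ = 1.2/3.57 = 0.3361
P(Wq > t) = ρ·e^{−(μ−λ)t} = 0.3361·e^{−0.8591}
= 0.3361·0.423533 = 0.142364

Final: 0.142364


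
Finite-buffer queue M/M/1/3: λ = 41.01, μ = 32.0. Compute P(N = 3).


ρ = λ/μ = 41.01/32.0 = 1.2816
P_K = (1−ρ)ρ^K/(1−ρ^(K+1)) = (-0.2816·2.104841)/(1 − 2.697486)
= -0.592644/-1.697486 = 0.349131

Final: 0.349131


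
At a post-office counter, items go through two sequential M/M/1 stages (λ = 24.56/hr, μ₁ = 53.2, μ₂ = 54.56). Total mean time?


Each node sees arrival rate λ = 24.56/hr (tandem ⇒ throughput preserved).
W₁ = 1/(μ₁−λ) = 1/(53.2−24.56) = 0.03492 hr
W₂ = 1/(μ₂−λ) = 1/(54.56−24.56) = 0.03333 hr
W_total = W₁ + W₂ = 0.03492 + 0.03333 = 0.06825 hr

Final: 0.06825 hr


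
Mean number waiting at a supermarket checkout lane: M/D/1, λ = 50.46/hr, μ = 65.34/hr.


ρ = 50.46/65.34 = 0.7723
M/D/1: Lq = ρ²/(2(1−ρ)) = 0.5964/(2·0.2277) = 1.30943

Final: 1.30943


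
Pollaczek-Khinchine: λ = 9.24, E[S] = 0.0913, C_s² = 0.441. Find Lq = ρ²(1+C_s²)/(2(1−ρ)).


ρ = λ·E[S] = 9.24·0.0913 = 0.8436
Lq = ρ²(1+C_s²)/(2(1−ρ)) = 0.7117·(1+0.441)/(2·0.1564)
= 0.7117·1.4410/0.3128 = 3.27881

Final: 3.27881


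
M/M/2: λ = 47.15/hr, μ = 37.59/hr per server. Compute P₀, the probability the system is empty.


a = λ/μ = 47.15/37.59 = 1.2543; ρ = a/c = 0.6272
Σ_{k=0}^{1} a^k/k! (terms k=0..1) = 1.00000 + 1.25432 = 2.25432
Tail: a^2/(2!(1−ρ)) = 1.57333/(2·0.3728) = 2.10993
P₀ = 1/(2.25432 + 2.10993) = 1/4.36425 = 0.229134

Final: 0.229134


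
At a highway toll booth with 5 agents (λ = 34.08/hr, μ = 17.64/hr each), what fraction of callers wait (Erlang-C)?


a = λ/μ = 1.9320; ρ = a/5 = 0.3864
P₀ = 0.143965 (from M/M/c formula)
C(c,a) = [a^c/(c!(1−ρ))]·P₀ = [26.91566/(120·0.6136)]·0.143965
= 0.36554·0.143965 = 0.052625

Final: 0.052625


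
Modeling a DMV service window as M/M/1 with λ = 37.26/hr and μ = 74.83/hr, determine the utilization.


ρ = λ/μ = 37.26/74.83 = 0.4979

Final: 0.4979


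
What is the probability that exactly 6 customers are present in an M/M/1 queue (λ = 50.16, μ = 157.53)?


ρ = 50.16/157.53 = 0.3184
P_n = (1−ρ)·ρ^n = (1 − 0.3184)·0.3184^6 = 0.6816·0.001042 = 0.0007104

Final: 0.0007104


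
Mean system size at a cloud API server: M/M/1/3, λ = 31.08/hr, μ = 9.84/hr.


ρ = 31.08/9.84 = 3.1585
L = ρ[1 − (K+1)ρ^K + Kρ^(K+1)] / [(1−ρ)(1−ρ^(K+1))]
Numerator: 3.1585·(1 − 4·31.510677 + 3·99.527626) = 548.132979
Denominator: (-2.1585)·(-98.527626) = 212.675486
L = 548.132979/212.675486 = 2.5773

Final: 2.5773


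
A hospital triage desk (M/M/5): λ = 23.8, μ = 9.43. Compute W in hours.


a = 2.5239; ρ = 0.5048; P₀ = 0.078112
Lq = P₀·a^c·ρ/(c!(1−ρ)²) = 0.13720
Wq = Lq/λ = 0.13720/23.8 = 0.005765 hr
W = Wq + 1/μ = 0.005765 + 0.10604 = 0.11181 hr

Final: 0.11181 hr


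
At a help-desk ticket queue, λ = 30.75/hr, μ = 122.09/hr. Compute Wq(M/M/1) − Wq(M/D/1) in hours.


ρ = 30.75/122.09 = 0.2519
Wq(M/M/1) = ρ/(μ−λ) = 0.2519/91.34 = 0.002757 hr
Wq(M/D/1) = ρ/(2(μ−λ)) = 0.001379 hr
Savings = 0.002757 − 0.001379 = 0.001379 hr

Final: 0.001379 hr


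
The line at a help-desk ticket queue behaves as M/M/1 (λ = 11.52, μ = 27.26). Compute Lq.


ρ = 11.52/27.26 = 0.4226
Lq = ρ²/(1−ρ) = 0.1786/0.5774 = 0.3093

Final: 0.3093


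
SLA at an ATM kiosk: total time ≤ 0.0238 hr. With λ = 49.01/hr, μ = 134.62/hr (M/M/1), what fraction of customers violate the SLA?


W ~ Exponential(μ−λ) for M/M/1.
μ − λ = 134.62 − 49.01 = 85.6100
P(W > t) = e^{−(μ−λ)t} = e^{−2.0375} = 0.130352

Final: 0.130352


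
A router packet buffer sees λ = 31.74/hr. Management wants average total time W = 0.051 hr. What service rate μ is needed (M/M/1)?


W = 1/(μ−λ) ⇒ μ − λ = 1/W = 1/0.051 = 19.6078
μ = λ + 1/W = 31.74 + 19.6078 = 51.3478 per hr

Final: 51.3478 /hr


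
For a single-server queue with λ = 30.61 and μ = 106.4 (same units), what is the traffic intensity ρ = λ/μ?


ρ = λ/μ = 30.61/106.4 = 0.2877

Final: 0.2877


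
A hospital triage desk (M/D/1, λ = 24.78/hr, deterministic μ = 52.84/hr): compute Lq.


ρ = 24.78/52.84 = 0.4690
M/D/1: Lq = ρ²/(2(1−ρ)) = 0.2199/(2·0.5310) = 0.20707

Final: 0.20707


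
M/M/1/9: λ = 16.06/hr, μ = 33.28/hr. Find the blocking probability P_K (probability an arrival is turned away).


ρ = λ/μ = 16.06/33.28 = 0.4826
P_K = (1−ρ)ρ^K/(1−ρ^(K+1)) = (0.5174·0.001419)/(1 − 0.0006849)
= 0.0007344/0.999315 = 0.0007349

Final: 0.0007349


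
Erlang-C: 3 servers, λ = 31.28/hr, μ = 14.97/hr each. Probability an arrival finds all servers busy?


a = λ/μ = 2.0895; ρ = a/3 = 0.6965
P₀ = 0.097253 (from M/M/c formula)
C(c,a) = [a^c/(c!(1−ρ))]·P₀ = [9.12294/(6·0.3035)]·0.097253
= 5.00992·0.097253 = 0.487230

Final: 0.487230


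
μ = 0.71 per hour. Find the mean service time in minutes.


Mean service time = 1/μ = 1/0.71 hour = 1.40845 hour
In minutes: 1.40845 × 60 = 84.5070 min

Final: 84.5070 min


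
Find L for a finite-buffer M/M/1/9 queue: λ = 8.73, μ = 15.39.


ρ = 8.73/15.39 = 0.5673
L = ρ[1 − (K+1)ρ^K + Kρ^(K+1)] / [(1−ρ)(1−ρ^(K+1))]
Numerator: 0.5673·(1 − 10·0.006081 + 9·0.003450) = 0.550367
Denominator: (0.4327)·(0.996550) = 0.431256
L = 0.550367/0.431256 = 1.2762

Final: 1.2762


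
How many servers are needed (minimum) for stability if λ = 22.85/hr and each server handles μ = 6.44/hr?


Stability requires cμ > λ ⇔ c > λ/μ.
λ/μ = 22.85/6.44 = 3.5481
Minimum integer c = ⌊3.5481⌋ + 1 = 4
Check: 4·6.44 = 25.76 > 22.85, while 3·6.44 = 19.32 ≤ 22.85

Final: 4 servers


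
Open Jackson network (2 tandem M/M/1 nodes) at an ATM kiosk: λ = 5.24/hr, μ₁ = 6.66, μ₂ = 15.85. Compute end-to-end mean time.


Each node sees arrival rate λ = 5.24/hr (tandem ⇒ throughput preserved).
W₁ = 1/(μ₁−λ) = 1/(6.66−5.24) = 0.70423 hr
W₂ = 1/(μ₂−λ) = 1/(15.85−5.24) = 0.09425 hr
W_total = W₁ + W₂ = 0.70423 + 0.09425 = 0.79848 hr

Final: 0.79848 hr


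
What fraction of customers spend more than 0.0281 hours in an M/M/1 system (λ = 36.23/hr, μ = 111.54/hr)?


W ~ Exponential(μ−λ) for M/M/1.
μ − λ = 111.54 − 36.23 = 75.3100
P(W > t) = e^{−(μ−λ)t} = e^{−2.1162} = 0.120487

Final: 0.120487


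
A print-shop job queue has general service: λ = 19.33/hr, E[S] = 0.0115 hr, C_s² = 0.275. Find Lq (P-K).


ρ = λ·E[S] = 19.33·0.0115 = 0.2223
Lq = ρ²(1+C_s²)/(2(1−ρ)) = 0.04942·(1+0.275)/(2·0.7777)
= 0.04942·1.2750/1.5554 = 0.04051

Final: 0.04051


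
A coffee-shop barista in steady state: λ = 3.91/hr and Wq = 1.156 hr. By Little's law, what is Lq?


Lq = λWq = 3.91·1.156 = 4.5200

Final: 4.5200


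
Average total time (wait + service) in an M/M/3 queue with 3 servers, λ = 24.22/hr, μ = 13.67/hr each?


a = 1.7718; ρ = 0.5906; P₀ = 0.151389
Lq = P₀·a^c·ρ/(c!(1−ρ)²) = 0.49445
Wq = Lq/λ = 0.49445/24.22 = 0.02042 hr
W = Wq + 1/μ = 0.02042 + 0.07315 = 0.09357 hr

Final: 0.09357 hr


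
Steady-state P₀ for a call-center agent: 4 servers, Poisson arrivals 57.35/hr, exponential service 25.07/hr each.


a = λ/μ = 57.35/25.07 = 2.2876; ρ = a/c = 0.5719
Σ_{k=0}^{3} a^k/k! (terms k=0..3) = 1.00000 + 2.28759 + 2.61654 + 1.99520 = 7.89934
Tail: a^4/(4!(1−ρ)) = 27.38523/(24·0.4281) = 2.66538
P₀ = 1/(7.89934 + 2.66538) = 1/10.56471 = 0.094655

Final: 0.094655


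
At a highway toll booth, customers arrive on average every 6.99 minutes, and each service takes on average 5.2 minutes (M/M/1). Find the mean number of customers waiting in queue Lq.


λ = 60/6.99 = 8.5837 /hr
μ = 60/5.2 = 11.5385 /hr
ρ = λ/μ = 8.5837/11.5385 = 0.7439
Lq = ρ²/(1−ρ) = 0.5534/0.2561 = 2.1611

Final: 2.1611


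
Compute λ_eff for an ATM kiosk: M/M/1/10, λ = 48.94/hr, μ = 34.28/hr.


ρ = 1.4277; P_K = (1−ρ)ρ^10/(1−ρ^11) = 0.305637
λ_eff = λ(1 − P_K) = 48.94·(1 − 0.305637) = 48.94·0.694363 = 33.9821 /hr

Final: 33.9821 /hr


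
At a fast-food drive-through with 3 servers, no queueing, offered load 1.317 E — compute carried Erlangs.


B(3,1.317) = 0.106795 (Erlang-B)
Carried load = a(1 − B) = 1.317·(1 − 0.106795) = 1.317·0.893205 = 1.1764 E

Final: 1.1764 Erlangs


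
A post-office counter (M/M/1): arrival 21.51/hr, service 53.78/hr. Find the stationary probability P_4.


ρ = 21.51/53.78 = 0.4000
P_n = (1−ρ)·ρ^n = (1 − 0.4000)·0.4000^4 = 0.6000·0.025590 = 0.015355

Final: 0.015355


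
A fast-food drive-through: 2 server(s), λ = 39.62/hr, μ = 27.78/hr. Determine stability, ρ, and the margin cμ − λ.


Total capacity cμ = 2·27.78 = 55.56/hr
ρ = λ/(cμ) = 39.62/55.56 = 0.7131
Stable ⇔ ρ < 1: YES
Spare capacity = cμ − λ = 55.56 − 39.62 = 15.94/hr

Final: ρ = 0.7131; stable; margin = 15.94/hr


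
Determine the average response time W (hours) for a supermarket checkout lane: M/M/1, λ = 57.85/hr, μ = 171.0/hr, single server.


W = 1/(μ−λ) = 1/(171.0 − 57.85) = 1/113.15 = 0.008838 hr

Final: 0.008838 hr


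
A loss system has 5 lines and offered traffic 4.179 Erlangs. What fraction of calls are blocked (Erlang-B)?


B(c,a) = (a^c/c!) / Σ_{k=0}^{c} a^k/k!
a^5/5! = 10.621372
Σ terms (k=0..5): 1.00000 + 4.17900 + 8.73202 + 12.16370 + 12.70803 + 10.62137 = 49.404127
B = 10.621372/49.404127 = 0.214990

Final: 0.214990


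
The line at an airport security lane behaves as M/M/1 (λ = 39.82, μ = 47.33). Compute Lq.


ρ = 39.82/47.33 = 0.8413
Lq = ρ²/(1−ρ) = 0.7078/0.1587 = 4.4609

Final: 4.4609


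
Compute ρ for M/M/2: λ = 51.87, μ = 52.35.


ρ = λ/(cμ) = 51.87/(2·52.35) = 51.87/104.70 = 0.4954

Final: 0.4954


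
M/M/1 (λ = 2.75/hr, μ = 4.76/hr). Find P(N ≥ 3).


ρ = 2.75/4.76 = 0.5777
P(N ≥ n) = ρ^n = 0.5777^3 = 0.192831

Final: 0.192831


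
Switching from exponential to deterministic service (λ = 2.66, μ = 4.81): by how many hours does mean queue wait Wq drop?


ρ = 2.66/4.81 = 0.5530
Wq(M/M/1) = ρ/(μ−λ) = 0.5530/2.15 = 0.25722 hr
Wq(M/D/1) = ρ/(2(μ−λ)) = 0.12861 hr
Savings = 0.25722 − 0.12861 = 0.12861 hr

Final: 0.12861 hr


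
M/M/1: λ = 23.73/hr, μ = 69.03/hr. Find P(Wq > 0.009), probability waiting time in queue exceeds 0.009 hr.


ρ = 23.73/69.03 = 0.3438
P(Wq > t) = ρ·e^{−(μ−λ)t} = 0.3438·e^{−0.4077}
= 0.3438·0.665178 = 0.228664

Final: 0.228664


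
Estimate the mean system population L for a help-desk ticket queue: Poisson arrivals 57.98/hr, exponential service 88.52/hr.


ρ = λ/μ = 57.98/88.52 = 0.6550
L = ρ/(1−ρ) = 0.6550/(1 − 0.6550) = 0.6550/0.3450 = 1.8985

Final: 1.8985


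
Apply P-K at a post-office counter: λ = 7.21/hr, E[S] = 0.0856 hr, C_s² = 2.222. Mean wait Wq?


ρ = λ·E[S] = 7.21·0.0856 = 0.6172
E[S²] = E[S]²(1+C_s²) = 0.0856²·(1+2.222) = 0.023609
Wq = λ·E[S²]/(2(1−ρ)) = 7.21·0.023609/(2·0.3828) = 0.22232 hr

Final: 0.22232 hr


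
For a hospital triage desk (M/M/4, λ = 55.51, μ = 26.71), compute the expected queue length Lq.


a = λ/μ = 2.0782; ρ = a/4 = 0.5196
P₀ = 0.119736
Lq = P₀·a^c·ρ / (c!·(1−ρ)²) = 0.119736·18.65475·0.5196/(24·0.23082)
= 0.20949

Final: 0.20949


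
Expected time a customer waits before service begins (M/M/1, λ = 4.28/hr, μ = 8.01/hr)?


ρ = 4.28/8.01 = 0.5343
Wq = ρ/(μ−λ) = 0.5343/(8.01 − 4.28) = 0.5343/3.73 = 0.1433 hr

Final: 0.1433 hr


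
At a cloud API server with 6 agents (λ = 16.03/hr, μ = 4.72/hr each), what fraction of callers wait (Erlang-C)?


a = λ/μ = 3.3962; ρ = a/6 = 0.5660
P₀ = 0.032351 (from M/M/c formula)
C(c,a) = [a^c/(c!(1−ρ))]·P₀ = [1534.43728/(720·0.4340)]·0.032351
= 4.91087·0.032351 = 0.158871

Final: 0.158871


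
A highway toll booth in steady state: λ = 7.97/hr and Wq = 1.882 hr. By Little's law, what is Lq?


Lq = λWq = 7.97·1.882 = 14.9995

Final: 14.9995


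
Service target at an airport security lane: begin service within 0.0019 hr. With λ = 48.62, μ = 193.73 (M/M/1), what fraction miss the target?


ρ = 48.62/193.73 = 0.2510
P(Wq > t) = ρ·e^{−(μ−λ)t} = 0.2510·e^{−0.2757}
= 0.2510·0.759034 = 0.190493

Final: 0.190493


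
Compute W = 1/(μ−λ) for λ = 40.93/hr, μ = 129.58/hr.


W = 1/(μ−λ) = 1/(129.58 − 40.93) = 1/88.65 = 0.01128 hr

Final: 0.01128 hr


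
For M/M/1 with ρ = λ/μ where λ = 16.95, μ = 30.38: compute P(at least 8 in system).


ρ = 16.95/30.38 = 0.5579
P(N ≥ n) = ρ^n = 0.5579^8 = 0.009390

Final: 0.009390


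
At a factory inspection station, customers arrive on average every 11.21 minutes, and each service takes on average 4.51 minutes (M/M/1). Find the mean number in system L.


λ = 60/11.21 = 5.3524 /hr
μ = 60/4.51 = 13.3038 /hr
ρ = λ/μ = 5.3524/13.3038 = 0.4023
L = ρ/(1−ρ) = 0.4023/0.5977 = 0.6731

Final: 0.6731


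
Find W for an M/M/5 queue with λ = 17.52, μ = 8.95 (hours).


a = 1.9575; ρ = 0.3915; P₀ = 0.140268
Lq = P₀·a^c·ρ/(c!(1−ρ)²) = 0.03553
Wq = Lq/λ = 0.03553/17.52 = 0.002028 hr
W = Wq + 1/μ = 0.002028 + 0.11173 = 0.11376 hr

Final: 0.11376 hr


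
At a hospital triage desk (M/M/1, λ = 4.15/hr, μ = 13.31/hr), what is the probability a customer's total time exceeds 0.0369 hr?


W ~ Exponential(μ−λ) for M/M/1.
μ − λ = 13.31 − 4.15 = 9.1600
P(W > t) = e^{−(μ−λ)t} = e^{−0.3380} = 0.713192

Final: 0.713192


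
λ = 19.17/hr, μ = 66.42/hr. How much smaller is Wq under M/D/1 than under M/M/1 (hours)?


ρ = 19.17/66.42 = 0.2886
Wq(M/M/1) = ρ/(μ−λ) = 0.2886/47.25 = 0.006108 hr
Wq(M/D/1) = ρ/(2(μ−λ)) = 0.003054 hr
Savings = 0.006108 − 0.003054 = 0.003054 hr

Final: 0.003054 hr


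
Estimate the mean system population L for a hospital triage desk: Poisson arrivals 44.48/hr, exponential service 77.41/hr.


ρ = λ/μ = 44.48/77.41 = 0.5746
L = ρ/(1−ρ) = 0.5746/(1 − 0.5746) = 0.5746/0.4254 = 1.3507

Final: 1.3507


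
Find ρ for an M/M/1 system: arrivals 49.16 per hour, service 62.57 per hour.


ρ = λ/μ = 49.16/62.57 = 0.7857

Final: 0.7857


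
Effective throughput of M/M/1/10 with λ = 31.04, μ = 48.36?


ρ = 0.6419; P_K = (1−ρ)ρ^10/(1−ρ^11) = 0.004283
λ_eff = λ(1 − P_K) = 31.04·(1 − 0.004283) = 31.04·0.995717 = 30.9071 /hr

Final: 30.9071 /hr


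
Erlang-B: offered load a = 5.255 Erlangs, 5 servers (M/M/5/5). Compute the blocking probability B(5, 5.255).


B(c,a) = (a^c/c!) / Σ_{k=0}^{c} a^k/k!
a^5/5! = 33.395070
Σ terms (k=0..5): 1.00000 + 5.25500 + 13.80751 + 24.18616 + 31.77457 + 33.39507 = 109.418309
B = 33.395070/109.418309 = 0.305206

Final: 0.305206


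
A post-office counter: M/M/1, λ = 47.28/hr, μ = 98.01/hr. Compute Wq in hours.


ρ = 47.28/98.01 = 0.4824
Wq = ρ/(μ−λ) = 0.4824/(98.01 − 47.28) = 0.4824/50.73 = 0.009509 hr

Final: 0.009509 hr


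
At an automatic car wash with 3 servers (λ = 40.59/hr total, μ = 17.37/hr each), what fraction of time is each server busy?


ρ = λ/(cμ) = 40.59/(3·17.37) = 40.59/52.11 = 0.7789

Final: 0.7789


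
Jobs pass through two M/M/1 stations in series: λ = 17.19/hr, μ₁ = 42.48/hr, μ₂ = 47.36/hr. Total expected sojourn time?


Each node sees arrival rate λ = 17.19/hr (tandem ⇒ throughput preserved).
W₁ = 1/(μ₁−λ) = 1/(42.48−17.19) = 0.03954 hr
W₂ = 1/(μ₂−λ) = 1/(47.36−17.19) = 0.03315 hr
W_total = W₁ + W₂ = 0.03954 + 0.03315 = 0.07269 hr

Final: 0.07269 hr


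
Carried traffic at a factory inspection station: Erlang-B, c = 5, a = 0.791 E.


B(5,0.791) = 0.001170 (Erlang-B)
Carried load = a(1 − B) = 0.791·(1 − 0.001170) = 0.791·0.998830 = 0.7901 E

Final: 0.7901 Erlangs


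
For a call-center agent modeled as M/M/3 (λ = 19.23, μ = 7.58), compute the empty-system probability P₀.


a = λ/μ = 19.23/7.58 = 2.5369; ρ = a/c = 0.8456
Σ_{k=0}^{2} a^k/k! (terms k=0..2) = 1.00000 + 2.53694 + 3.21803 = 6.75497
Tail: a^3/(3!(1−ρ)) = 16.32790/(6·0.1544) = 17.63041
P₀ = 1/(6.75497 + 17.63041) = 1/24.38538 = 0.041008

Final: 0.041008


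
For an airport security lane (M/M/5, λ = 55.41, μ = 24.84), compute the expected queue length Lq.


a = λ/μ = 2.2307; ρ = a/5 = 0.4461
P₀ = 0.106031
Lq = P₀·a^c·ρ / (c!·(1−ρ)²) = 0.106031·55.23099·0.4461/(120·0.30677)
= 0.07097

Final: 0.07097


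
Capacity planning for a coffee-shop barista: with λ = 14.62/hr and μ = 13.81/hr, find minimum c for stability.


Stability requires cμ > λ ⇔ c > λ/μ.
λ/μ = 14.62/13.81 = 1.0587
Minimum integer c = ⌊1.0587⌋ + 1 = 2
Check: 2·13.81 = 27.62 > 14.62, while 1·13.81 = 13.81 ≤ 14.62

Final: 2 servers


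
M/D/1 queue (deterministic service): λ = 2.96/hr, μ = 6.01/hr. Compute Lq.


ρ = 2.96/6.01 = 0.4925
M/D/1: Lq = ρ²/(2(1−ρ)) = 0.2426/(2·0.5075) = 0.23899

Final: 0.23899


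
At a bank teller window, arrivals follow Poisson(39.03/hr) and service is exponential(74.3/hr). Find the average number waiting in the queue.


ρ = 39.03/74.3 = 0.5253
Lq = ρ²/(1−ρ) = 0.2759/0.4747 = 0.5813

Final: 0.5813


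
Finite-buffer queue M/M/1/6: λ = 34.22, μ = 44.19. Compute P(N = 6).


ρ = λ/μ = 34.22/44.19 = 0.7744
P_K = (1−ρ)ρ^K/(1−ρ^(K+1)) = (0.2256·0.215643)/(1 − 0.166991)
= 0.048653/0.833009 = 0.058406

Final: 0.058406


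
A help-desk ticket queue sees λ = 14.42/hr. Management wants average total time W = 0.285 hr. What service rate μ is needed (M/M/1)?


W = 1/(μ−λ) ⇒ μ − λ = 1/W = 1/0.285 = 3.5088
μ = λ + 1/W = 14.42 + 3.5088 = 17.9288 per hr

Final: 17.9288 /hr


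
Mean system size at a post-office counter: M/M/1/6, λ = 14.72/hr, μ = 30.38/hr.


ρ = 14.72/30.38 = 0.4845
L = ρ[1 − (K+1)ρ^K + Kρ^(K+1)] / [(1−ρ)(1−ρ^(K+1))]
Numerator: 0.4845·(1 − 7·0.012940 + 6·0.006270) = 0.458869
Denominator: (0.5155)·(0.993730) = 0.512239
L = 0.458869/0.512239 = 0.8958

Final: 0.8958


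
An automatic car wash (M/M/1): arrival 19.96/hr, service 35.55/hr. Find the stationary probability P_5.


ρ = 19.96/35.55 = 0.5615
P_n = (1−ρ)·ρ^n = (1 − 0.5615)·0.5615^5 = 0.4385·0.055796 = 0.024469

Final: 0.024469


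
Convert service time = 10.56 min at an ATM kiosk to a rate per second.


μ = 1/(service time) in consistent units.
1 second = 0.0166667 min, so μ = 0.0166667/10.56 = 0.001578 per second

Final: 0.001578 /sec


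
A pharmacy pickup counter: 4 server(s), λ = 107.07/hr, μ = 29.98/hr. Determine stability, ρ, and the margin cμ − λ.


Total capacity cμ = 4·29.98 = 119.92/hr
ρ = λ/(cμ) = 107.07/119.92 = 0.8928
Stable ⇔ ρ < 1: YES
Spare capacity = cμ − λ = 119.92 − 107.07 = 12.85/hr

Final: ρ = 0.8928; stable; margin = 12.85/hr


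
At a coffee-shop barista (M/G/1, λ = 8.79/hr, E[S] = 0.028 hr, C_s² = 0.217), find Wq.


ρ = λ·E[S] = 8.79·0.028 = 0.2461
E[S²] = E[S]²(1+C_s²) = 0.028²·(1+0.217) = 0.0009541
Wq = λ·E[S²]/(2(1−ρ)) = 8.79·0.0009541/(2·0.7539) = 0.005562 hr

Final: 0.005562 hr


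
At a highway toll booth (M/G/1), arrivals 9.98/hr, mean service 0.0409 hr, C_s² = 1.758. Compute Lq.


ρ = λ·E[S] = 9.98·0.0409 = 0.4082
Lq = ρ²(1+C_s²)/(2(1−ρ)) = 0.1666·(1+1.758)/(2·0.5918)
= 0.1666·2.7580/1.1836 = 0.38823

Final: 0.38823


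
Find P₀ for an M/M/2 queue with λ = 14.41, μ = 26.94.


a = λ/μ = 14.41/26.94 = 0.5349; ρ = a/c = 0.2674
Σ_{k=0}^{1} a^k/k! (terms k=0..1) = 1.00000 + 0.53489 = 1.53489
Tail: a^2/(2!(1−ρ)) = 0.28611/(2·0.7326) = 0.19528
P₀ = 1/(1.53489 + 0.19528) = 1/1.73017 = 0.577976

Final: 0.577976


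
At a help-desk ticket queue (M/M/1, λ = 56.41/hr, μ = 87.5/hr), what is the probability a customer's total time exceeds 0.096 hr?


W ~ Exponential(μ−λ) for M/M/1.
μ − λ = 87.5 − 56.41 = 31.0900
P(W > t) = e^{−(μ−λ)t} = e^{−2.9846} = 0.050558

Final: 0.050558


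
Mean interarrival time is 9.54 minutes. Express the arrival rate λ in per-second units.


λ = 1/(interarrival time) in consistent units.
1 second = 0.0166667 min, so λ = 0.0166667/9.54 = 0.001747 per second

Final: 0.001747 /sec


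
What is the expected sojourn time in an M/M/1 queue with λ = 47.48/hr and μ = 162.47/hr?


W = 1/(μ−λ) = 1/(162.47 − 47.48) = 1/114.99 = 0.008696 hr

Final: 0.008696 hr


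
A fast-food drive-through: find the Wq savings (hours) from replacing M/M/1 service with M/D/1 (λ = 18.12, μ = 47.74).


ρ = 18.12/47.74 = 0.3796
Wq(M/M/1) = ρ/(μ−λ) = 0.3796/29.62 = 0.01281 hr
Wq(M/D/1) = ρ/(2(μ−λ)) = 0.006407 hr
Savings = 0.01281 − 0.006407 = 0.006407 hr

Final: 0.006407 hr


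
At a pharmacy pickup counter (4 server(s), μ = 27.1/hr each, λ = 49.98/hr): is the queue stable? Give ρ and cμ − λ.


Total capacity cμ = 4·27.1 = 108.40/hr
ρ = λ/(cμ) = 49.98/108.40 = 0.4611
Stable ⇔ ρ < 1: YES
Spare capacity = cμ − λ = 108.40 − 49.98 = 58.42/hr

Final: ρ = 0.4611; stable; margin = 58.42/hr


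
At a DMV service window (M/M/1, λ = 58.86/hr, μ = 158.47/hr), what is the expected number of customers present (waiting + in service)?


ρ = λ/μ = 58.86/158.47 = 0.3714
L = ρ/(1−ρ) = 0.3714/(1 − 0.3714) = 0.3714/0.6286 = 0.5909

Final: 0.5909


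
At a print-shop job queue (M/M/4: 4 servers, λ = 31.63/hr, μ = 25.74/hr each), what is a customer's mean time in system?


a = 1.2288; ρ = 0.3072; P₀ = 0.291526
Lq = P₀·a^c·ρ/(c!(1−ρ)²) = 0.01773
Wq = Lq/λ = 0.01773/31.63 = 0.0005605 hr
W = Wq + 1/μ = 0.0005605 + 0.03885 = 0.03941 hr

Final: 0.03941 hr


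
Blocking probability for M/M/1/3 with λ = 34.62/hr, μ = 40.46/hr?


ρ = λ/μ = 34.62/40.46 = 0.8557
P_K = (1−ρ)ρ^K/(1−ρ^(K+1)) = (0.1443·0.626475)/(1 − 0.536049)
= 0.090425/0.463951 = 0.194903

Final: 0.194903


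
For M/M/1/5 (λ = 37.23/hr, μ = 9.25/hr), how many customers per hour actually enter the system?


ρ = 4.0249; P_K = (1−ρ)ρ^5/(1−ρ^6) = 0.751721
λ_eff = λ(1 − P_K) = 37.23·(1 − 0.751721) = 37.23·0.248279 = 9.2434 /hr

Final: 9.2434 /hr


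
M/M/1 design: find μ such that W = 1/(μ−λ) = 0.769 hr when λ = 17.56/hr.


W = 1/(μ−λ) ⇒ μ − λ = 1/W = 1/0.769 = 1.3004
μ = λ + 1/W = 17.56 + 1.3004 = 18.8604 per hr

Final: 18.8604 /hr


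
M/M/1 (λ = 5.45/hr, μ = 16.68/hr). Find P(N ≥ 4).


ρ = 5.45/16.68 = 0.3267
P(N ≥ n) = ρ^n = 0.3267^4 = 0.011397

Final: 0.011397


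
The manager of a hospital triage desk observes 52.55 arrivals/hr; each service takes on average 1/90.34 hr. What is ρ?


ρ = λ/μ = 52.55/90.34 = 0.5817

Final: 0.5817


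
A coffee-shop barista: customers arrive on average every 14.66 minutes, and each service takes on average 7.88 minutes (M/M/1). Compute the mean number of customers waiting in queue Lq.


λ = 60/14.66 = 4.0928 /hr
μ = 60/7.88 = 7.6142 /hr
ρ = λ/μ = 4.0928/7.6142 = 0.5375
Lq = ρ²/(1−ρ) = 0.2889/0.4625 = 0.6247

Final: 0.6247


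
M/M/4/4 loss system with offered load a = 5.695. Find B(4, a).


B(c,a) = (a^c/c!) / Σ_{k=0}^{c} a^k/k!
a^4/4! = 43.829213
Σ terms (k=0..4): 1.00000 + 5.69500 + 16.21651 + 30.78435 + 43.82921 = 97.525072
B = 43.829213/97.525072 = 0.449415

Final: 0.449415


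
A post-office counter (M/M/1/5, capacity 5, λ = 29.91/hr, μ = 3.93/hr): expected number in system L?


ρ = 29.91/3.93 = 7.6107
L = ρ[1 − (K+1)ρ^K + Kρ^(K+1)] / [(1−ρ)(1−ρ^(K+1))]
Numerator: 7.6107·(1 − 6·25534.027000 + 5·194331.487933) = 6228999.349860
Denominator: (-6.6107)·(-194330.487933) = 1284658.034734
L = 6228999.349860/1284658.034734 = 4.8488

Final: 4.8488


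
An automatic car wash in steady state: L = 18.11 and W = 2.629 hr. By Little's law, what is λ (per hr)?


λ = L/W = 18.11/2.629 = 6.8886 /hr

Final: 6.8886 /hr


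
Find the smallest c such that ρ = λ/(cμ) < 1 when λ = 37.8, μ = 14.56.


Stability requires cμ > λ ⇔ c > λ/μ.
λ/μ = 37.8/14.56 = 2.5962
Minimum integer c = ⌊2.5962⌋ + 1 = 3
Check: 3·14.56 = 43.68 > 37.8, while 2·14.56 = 29.12 ≤ 37.8

Final: 3 servers


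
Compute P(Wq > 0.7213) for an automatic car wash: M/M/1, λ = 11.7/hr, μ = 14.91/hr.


ρ = 11.7/14.91 = 0.7847
P(Wq > t) = ρ·e^{−(μ−λ)t} = 0.7847·e^{−2.3154}
= 0.7847·0.098729 = 0.077474

Final: 0.077474


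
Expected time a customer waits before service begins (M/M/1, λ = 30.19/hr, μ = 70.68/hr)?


ρ = 30.19/70.68 = 0.4271
Wq = ρ/(μ−λ) = 0.4271/(70.68 − 30.19) = 0.4271/40.49 = 0.01055 hr

Final: 0.01055 hr


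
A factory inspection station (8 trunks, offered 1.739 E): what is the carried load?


B(8,1.739) = 0.0003645 (Erlang-B)
Carried load = a(1 − B) = 1.739·(1 − 0.0003645) = 1.739·0.999636 = 1.7384 E

Final: 1.7384 Erlangs


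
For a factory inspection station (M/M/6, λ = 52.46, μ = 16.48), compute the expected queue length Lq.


a = λ/μ = 3.1833; ρ = a/6 = 0.5305
P₀ = 0.040476
Lq = P₀·a^c·ρ / (c!·(1−ρ)²) = 0.040476·1040.46260·0.5305/(720·0.22039)
= 0.14080

Final: 0.14080


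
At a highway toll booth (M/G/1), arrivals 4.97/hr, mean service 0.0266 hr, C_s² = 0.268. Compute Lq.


ρ = λ·E[S] = 4.97·0.0266 = 0.1322
Lq = ρ²(1+C_s²)/(2(1−ρ)) = 0.01748·(1+0.268)/(2·0.8678)
= 0.01748·1.2680/1.7356 = 0.01277

Final: 0.01277


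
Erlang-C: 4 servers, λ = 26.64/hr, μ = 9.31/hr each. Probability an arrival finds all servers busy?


a = λ/μ = 2.8614; ρ = a/4 = 0.7154
P₀ = 0.046139 (from M/M/c formula)
C(c,a) = [a^c/(c!(1−ρ))]·P₀ = [67.04064/(24·0.2846)]·0.046139
= 9.81365·0.046139 = 0.452788

Final: 0.452788


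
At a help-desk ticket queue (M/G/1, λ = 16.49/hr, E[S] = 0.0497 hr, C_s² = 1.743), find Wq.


ρ = λ·E[S] = 16.49·0.0497 = 0.8196
E[S²] = E[S]²(1+C_s²) = 0.0497²·(1+1.743) = 0.006775
Wq = λ·E[S²]/(2(1−ρ)) = 16.49·0.006775/(2·0.1804) = 0.30958 hr

Final: 0.30958 hr


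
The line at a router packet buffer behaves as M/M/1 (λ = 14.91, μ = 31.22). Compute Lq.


ρ = 14.91/31.22 = 0.4776
Lq = ρ²/(1−ρ) = 0.2281/0.5224 = 0.4366

Final: 0.4366


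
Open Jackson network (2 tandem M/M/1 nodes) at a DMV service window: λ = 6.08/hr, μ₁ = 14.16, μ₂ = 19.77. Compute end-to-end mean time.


Each node sees arrival rate λ = 6.08/hr (tandem ⇒ throughput preserved).
W₁ = 1/(μ₁−λ) = 1/(14.16−6.08) = 0.12376 hr
W₂ = 1/(μ₂−λ) = 1/(19.77−6.08) = 0.07305 hr
W_total = W₁ + W₂ = 0.12376 + 0.07305 = 0.19681 hr

Final: 0.19681 hr


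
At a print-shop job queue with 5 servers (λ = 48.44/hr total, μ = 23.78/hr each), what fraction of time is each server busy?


ρ = λ/(cμ) = 48.44/(5·23.78) = 48.44/118.90 = 0.4074

Final: 0.4074


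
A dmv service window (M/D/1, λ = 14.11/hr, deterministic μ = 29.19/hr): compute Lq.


ρ = 14.11/29.19 = 0.4834
M/D/1: Lq = ρ²/(2(1−ρ)) = 0.2337/(2·0.5166) = 0.22615

Final: 0.22615


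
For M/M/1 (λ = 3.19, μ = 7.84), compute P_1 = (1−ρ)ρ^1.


ρ = 3.19/7.84 = 0.4069
P_n = (1−ρ)·ρ^n = (1 − 0.4069)·0.4069^1 = 0.5931·0.406888 = 0.241330

Final: 0.241330


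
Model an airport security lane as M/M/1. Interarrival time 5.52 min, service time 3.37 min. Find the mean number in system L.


λ = 60/5.52 = 10.8696 /hr
μ = 60/3.37 = 17.8042 /hr
ρ = λ/μ = 10.8696/17.8042 = 0.6105
L = ρ/(1−ρ) = 0.6105/0.3895 = 1.5674

Final: 1.5674


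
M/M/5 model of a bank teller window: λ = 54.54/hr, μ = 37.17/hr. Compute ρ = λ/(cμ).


ρ = λ/(cμ) = 54.54/(5·37.17) = 54.54/185.85 = 0.2935

Final: 0.2935
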